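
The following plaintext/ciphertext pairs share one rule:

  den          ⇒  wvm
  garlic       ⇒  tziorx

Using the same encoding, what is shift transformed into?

hsrug

Each pair mirrors across the alphabet (d↔w, e↔v, n↔m): positions sum to 25. Letters are reflected about the middle of the alphabet (position → 25−position): Atbash.
On shift: s↔h, h↔s, i↔r, f↔u, t↔g.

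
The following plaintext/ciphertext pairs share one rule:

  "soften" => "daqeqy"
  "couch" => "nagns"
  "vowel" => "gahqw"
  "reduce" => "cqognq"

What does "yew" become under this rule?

jqh

The shift depends on letter class: consonant s→d is +11, but vowel o→a is +12. Two shifts are in play — +12 for a/e/i/o/u, +11 for every other letter.
Applying it to yew: y(cons)+11=j, e(vowel)+12=q, w(cons)+11=h.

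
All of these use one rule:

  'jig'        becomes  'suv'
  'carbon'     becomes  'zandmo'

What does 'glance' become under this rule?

Two steps: reverse the string, then apply a Caesar shift of +12.
On glance: reverse → ecnalg; then shift: e+12=q, c+12=o, n+12=z, a+12=m, l+12=x, g+12=s.

qozmxs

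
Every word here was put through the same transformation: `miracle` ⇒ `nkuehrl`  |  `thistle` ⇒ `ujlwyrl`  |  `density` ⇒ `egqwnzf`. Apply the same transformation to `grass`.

htdwx

Letter i (0-indexed) is shifted by i+1, so successive shifts are 1, 2, 3, ….
For grass: g+1=h, r+2=t, a+3=d, s+4=w, s+5=x.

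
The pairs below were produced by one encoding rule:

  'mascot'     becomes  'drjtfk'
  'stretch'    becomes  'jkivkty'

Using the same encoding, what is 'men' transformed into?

Compare letters: m→d is +17, a→r is +17, s→j is +17 — a constant shift. It's a constant shift of +17 (ROT17).
For men: m+17=d, e+17=v, n+17=e.

dve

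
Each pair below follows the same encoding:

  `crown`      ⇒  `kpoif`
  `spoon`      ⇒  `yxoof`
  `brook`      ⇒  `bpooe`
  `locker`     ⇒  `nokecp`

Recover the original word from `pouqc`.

c(2)→k(10) and r(17)→p(15) fit y≡9x+18 (mod 26); the inverse of 9 mod 26 is 3. Treating letters as 0–25, the rule is x ↦ 9x + 18 (mod 26).
Decoding pouqc: p(15)→3·(15−18)≡17=r; o(14)→3·(14−18)≡14=o; u(20)→3·(20−18)≡6=g; q(16)→3·(16−18)≡20=u; c(2)→3·(2−18)≡4=e (all mod 26).

rogue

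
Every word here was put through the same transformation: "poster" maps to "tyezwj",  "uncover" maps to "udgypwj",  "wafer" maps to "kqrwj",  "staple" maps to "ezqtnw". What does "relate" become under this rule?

Treating letters as 0–25, the rule is x ↦ 21x + 16 (mod 26).
For relate: r(17)→21·17+16≡9=j; e(4)→21·4+16≡22=w; l(11)→21·11+16≡13=n; a(0)→21·0+16≡16=q; t(19)→21·19+16≡25=z; e(4)→21·4+16≡22=w (all mod 26).

jwnqzw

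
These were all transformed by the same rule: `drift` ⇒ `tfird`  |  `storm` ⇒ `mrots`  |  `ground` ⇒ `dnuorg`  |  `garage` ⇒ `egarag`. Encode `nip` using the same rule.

The output letters match the input read backwards: drift reversed is tfird. The word is simply reversed.
For nip: reverse → pin.

pin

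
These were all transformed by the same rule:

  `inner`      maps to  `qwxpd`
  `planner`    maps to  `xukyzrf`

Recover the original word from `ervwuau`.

willing

In inner: i→q is +8, n→w is +9, n→x is +10, e→p is +11 — the shift increases by 1 each position. Each letter shifts forward by (position + 8), i.e. 8, 9, 10, … — the shift grows by one for each successive letter.
Decoding ervwuau: e−8=w, r−9=i, v−10=l, w−11=l, u−12=i, a−13=n, u−14=g.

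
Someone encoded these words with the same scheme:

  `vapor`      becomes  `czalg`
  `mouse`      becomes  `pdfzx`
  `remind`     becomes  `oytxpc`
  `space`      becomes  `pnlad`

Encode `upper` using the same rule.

The output letters match the input read backwards, each shifted +11: vapor reversed is ropav. Read the word backwards and shift each letter +11.
For upper: reverse → reppu; then shift: r+11=c, e+11=p, p+11=a, p+11=a, u+11=f.

cpaaf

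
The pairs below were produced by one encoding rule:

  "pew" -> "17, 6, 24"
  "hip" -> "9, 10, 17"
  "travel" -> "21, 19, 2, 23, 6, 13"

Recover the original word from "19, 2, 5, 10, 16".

Letters become their 1-based position plus 1 (so a→2, b→3, …).
Undoing it on 19, 2, 5, 10, 16: 19→(19−1)÷1=18=r, 2→(2−1)÷1=1=a, 5→(5−1)÷1=4=d, 10→(10−1)÷1=9=i, 16→(16−1)÷1=15=o.

radio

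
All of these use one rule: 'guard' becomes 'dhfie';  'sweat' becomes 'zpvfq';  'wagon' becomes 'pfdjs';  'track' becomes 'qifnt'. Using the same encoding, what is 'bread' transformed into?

g(6)→d(3) and u(20)→h(7) fit y≡17x+5 (mod 26); the inverse of 17 mod 26 is 23. Each letter's alphabet position (a=0..z=25) is mapped through 17·x+5 mod 26 — an affine cipher.
Applying it to bread: b(1)→17·1+5≡22=w; r(17)→17·17+5≡8=i; e(4)→17·4+5≡21=v; a(0)→17·0+5≡5=f; d(3)→17·3+5≡4=e (all mod 26).

wivfe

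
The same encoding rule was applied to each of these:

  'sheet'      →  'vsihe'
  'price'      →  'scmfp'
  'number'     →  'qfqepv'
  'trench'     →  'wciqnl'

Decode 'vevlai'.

stripe

Shifts by position in sheet: pos 0: s→v (+3), pos 1: h→s (+11), pos 2: e→i (+4), pos 3: e→h (+3), pos 4: t→e (+11) — repeating every 3. The shifts repeat in a cycle of length 3: positions 0,1,… shift by +3, +11, +4, then the pattern repeats.
Reversing it on vevlai: v−3=s, e−11=t, v−4=r, l−3=i, a−11=p, i−4=e.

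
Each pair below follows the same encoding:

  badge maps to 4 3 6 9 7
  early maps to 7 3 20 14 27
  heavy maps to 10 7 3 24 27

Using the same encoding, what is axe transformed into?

3 26 7

b is letter #2 and maps to 4: an offset of 2. Letters become their 1-based position plus 2 (so a→3, b→4, …).
On axe: a=1→3, x=24→26, e=5→7.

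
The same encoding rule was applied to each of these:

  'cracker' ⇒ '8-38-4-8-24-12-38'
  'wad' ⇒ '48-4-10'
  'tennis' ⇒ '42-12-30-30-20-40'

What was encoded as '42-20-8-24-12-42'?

ticket

c(#3)→8 and r(#18)→38: differences scale by 2, so n = 2·pos + 2. The formula is n = 2×(alphabet index, a=1) + 2.
Undoing it on 42-20-8-24-12-42: 42→(42−2)÷2=20=t, 20→(20−2)÷2=9=i, 8→(8−2)÷2=3=c, 24→(24−2)÷2=11=k, 12→(12−2)÷2=5=e, 42→(42−2)÷2=20=t.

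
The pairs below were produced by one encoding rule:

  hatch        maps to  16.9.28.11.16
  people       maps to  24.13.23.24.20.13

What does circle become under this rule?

11.17.26.11.20.13

h is letter #8 and maps to 16: an offset of 8. The number is (letter's place in the alphabet, a=1) + 8.
For circle: c=3→11, i=9→17, r=18→26, c=3→11, l=12→20, e=5→13.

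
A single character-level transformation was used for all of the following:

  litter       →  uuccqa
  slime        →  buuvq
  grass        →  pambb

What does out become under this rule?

The rule splits by letter class: vowels +12, consonants +9.
Applying it to out: o(vowel)+12=a, u(vowel)+12=g, t(cons)+9=c.

agc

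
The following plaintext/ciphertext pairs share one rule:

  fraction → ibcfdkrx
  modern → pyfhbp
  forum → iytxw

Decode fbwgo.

crude

It's a Vigenère-style cipher with numeric key [3,10,2]: position i shifts by key[i mod 3].
Undoing it on fbwgo: f−3=c, b−10=r, w−2=u, g−3=d, o−10=e.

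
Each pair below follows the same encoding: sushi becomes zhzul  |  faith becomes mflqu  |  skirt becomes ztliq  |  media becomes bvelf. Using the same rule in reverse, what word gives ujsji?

s(18)→z(25) and u(20)→h(7) fit y≡17x+5 (mod 26); the inverse of 17 mod 26 is 23. Each letter's alphabet position (a=0..z=25) is mapped through 17·x+5 mod 26 — an affine cipher.
Decoding ujsji: u(20)→23·(20−5)≡7=h; j(9)→23·(9−5)≡14=o; s(18)→23·(18−5)≡13=n; j(9)→23·(9−5)≡14=o; i(8)→23·(8−5)≡17=r (all mod 26).

honor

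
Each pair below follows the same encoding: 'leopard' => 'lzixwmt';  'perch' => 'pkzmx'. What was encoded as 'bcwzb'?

trout

The output letters match the input read backwards, each shifted +8: leopard reversed is drapoel. Two steps: reverse the string, then apply a Caesar shift of +8.
Decoding bcwzb: shift back: b−8=t, c−8=u, w−8=o, z−8=r, b−8=t → tuort; then reverse → trout.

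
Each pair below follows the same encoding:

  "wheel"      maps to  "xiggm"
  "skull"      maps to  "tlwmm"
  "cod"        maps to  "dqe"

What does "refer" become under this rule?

sgggs

The shift depends on letter class: consonant w→x is +1, but vowel e→g is +2. Vowels shift forward by 2 and consonants shift forward by 1.
For refer: r(cons)+1=s, e(vowel)+2=g, f(cons)+1=g, e(vowel)+2=g, r(cons)+1=s.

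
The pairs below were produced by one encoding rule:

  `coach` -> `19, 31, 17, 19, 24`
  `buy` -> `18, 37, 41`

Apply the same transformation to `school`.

35, 19, 24, 31, 31, 28

c is letter #3 and maps to 19: an offset of 16. Letters become their 1-based position plus 16 (so a→17, b→18, …).
Applying it to school: s=19→35, c=3→19, h=8→24, o=15→31, o=15→31, l=12→28.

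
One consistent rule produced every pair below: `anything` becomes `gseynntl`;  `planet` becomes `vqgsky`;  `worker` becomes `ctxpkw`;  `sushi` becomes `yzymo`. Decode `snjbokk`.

It's a Vigenère-style cipher with numeric key [6,5]: position i shifts by key[i mod 2].
Undoing it on snjbokk: s−6=m, n−5=i, j−6=d, b−5=w, o−6=i, k−5=f, k−6=e.

midwife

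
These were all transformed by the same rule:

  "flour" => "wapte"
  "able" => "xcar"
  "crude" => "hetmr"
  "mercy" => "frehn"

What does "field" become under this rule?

f(5)→w(22) and l(11)→a(0) fit y≡5x+23 (mod 26); the inverse of 5 mod 26 is 21. Treating letters as 0–25, the rule is x ↦ 5x + 23 (mod 26).
On field: f(5)→5·5+23≡22=w; i(8)→5·8+23≡11=l; e(4)→5·4+23≡17=r; l(11)→5·11+23≡0=a; d(3)→5·3+23≡12=m (all mod 26).

wlram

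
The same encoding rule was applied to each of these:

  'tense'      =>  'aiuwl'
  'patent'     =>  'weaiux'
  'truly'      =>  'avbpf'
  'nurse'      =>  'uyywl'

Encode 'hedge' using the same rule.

oikkl

The shifts repeat in a cycle of length 2: positions 0,1,… shift by +7, +4, then the pattern repeats.
Applying it to hedge: h+7=o, e+4=i, d+7=k, g+4=k, e+7=l.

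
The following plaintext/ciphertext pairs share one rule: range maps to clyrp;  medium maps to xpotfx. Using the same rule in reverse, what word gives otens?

Compare letters: r→c is +11, a→l is +11, n→y is +11 — a constant shift. Every letter moves 11 places later in the alphabet, wrapping around z→a.
Reversing it on otens: o−11=d, t−11=i, e−11=t, n−11=c, s−11=h.

ditch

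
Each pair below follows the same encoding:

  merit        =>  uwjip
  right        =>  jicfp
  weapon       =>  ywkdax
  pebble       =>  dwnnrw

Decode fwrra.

hello

Treating letters as 0–25, the rule is x ↦ 3x + 10 (mod 26).
Decoding fwrra: f(5)→9·(5−10)≡7=h; w(22)→9·(22−10)≡4=e; r(17)→9·(17−10)≡11=l; r(17)→9·(17−10)≡11=l; a(0)→9·(0−10)≡14=o (all mod 26).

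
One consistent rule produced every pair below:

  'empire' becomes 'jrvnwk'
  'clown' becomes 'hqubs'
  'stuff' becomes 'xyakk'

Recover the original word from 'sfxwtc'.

narrow

It's a Vigenère-style cipher with numeric key [5,5,6]: position i shifts by key[i mod 3].
Decoding sfxwtc: s−5=n, f−5=a, x−6=r, w−5=r, t−5=o, c−6=w.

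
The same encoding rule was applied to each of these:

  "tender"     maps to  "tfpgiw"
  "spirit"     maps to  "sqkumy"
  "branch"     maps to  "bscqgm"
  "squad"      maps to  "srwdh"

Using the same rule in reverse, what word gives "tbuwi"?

In tender: t→t is +0, e→f is +1, n→p is +2, d→g is +3 — the shift increases by 1 each position. Each letter shifts forward by its position index (0, 1, 2, …) — the shift grows by one for each successive letter.
Reversing it on tbuwi: t−0=t, b−1=a, u−2=s, w−3=t, i−4=e.

taste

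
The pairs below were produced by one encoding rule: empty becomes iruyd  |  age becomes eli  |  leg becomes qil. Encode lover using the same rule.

The shift depends on letter class: consonant m→r is +5, but vowel e→i is +4. Vowels shift forward by 4 and consonants shift forward by 5.
Applying it to lover: l(cons)+5=q, o(vowel)+4=s, v(cons)+5=a, e(vowel)+4=i, r(cons)+5=w.

qsaiw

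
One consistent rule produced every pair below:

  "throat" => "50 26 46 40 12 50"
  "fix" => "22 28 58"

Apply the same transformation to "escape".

20 48 16 12 42 20

t(#20)→50 and h(#8)→26: differences scale by 2, so n = 2·pos + 10. The formula is n = 2×(alphabet index, a=1) + 10.
Applying it to escape: e=5→20, s=19→48, c=3→16, a=1→12, p=16→42, e=5→20.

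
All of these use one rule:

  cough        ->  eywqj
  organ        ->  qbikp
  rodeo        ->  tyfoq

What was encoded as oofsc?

media

Shifts by position in cough: pos 0: c→e (+2), pos 1: o→y (+10), pos 2: u→w (+2), pos 3: g→q (+10) — repeating every 2. It's a Vigenère-style cipher with numeric key [2,10]: position i shifts by key[i mod 2].
Undoing it on oofsc: o−2=m, o−10=e, f−2=d, s−10=i, c−2=a.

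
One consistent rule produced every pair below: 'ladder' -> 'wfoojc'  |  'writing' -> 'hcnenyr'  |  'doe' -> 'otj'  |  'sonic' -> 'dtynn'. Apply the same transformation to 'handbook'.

sfyomttv

Two shifts are in play — +5 for a/e/i/o/u, +11 for every other letter.
Applying it to handbook: h(cons)+11=s, a(vowel)+5=f, n(cons)+11=y, d(cons)+11=o, b(cons)+11=m, o(vowel)+5=t, o(vowel)+5=t, k(cons)+11=v.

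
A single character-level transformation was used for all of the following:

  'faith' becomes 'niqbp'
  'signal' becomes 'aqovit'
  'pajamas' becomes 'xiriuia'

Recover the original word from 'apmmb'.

sheet

Compare letters: f→n is +8, a→i is +8, i→q is +8 — a constant shift. Each letter is shifted forward by 8 in the alphabet (a Caesar shift of +8).
Reversing it on apmmb: a−8=s, p−8=h, m−8=e, m−8=e, b−8=t.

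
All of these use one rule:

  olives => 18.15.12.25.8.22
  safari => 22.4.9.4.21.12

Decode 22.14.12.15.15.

o is letter #15 and maps to 18: an offset of 3. Letters become their 1-based position plus 3 (so a→4, b→5, …).
Reversing it on 22.14.12.15.15: 22→(22−3)÷1=19=s, 14→(14−3)÷1=11=k, 12→(12−3)÷1=9=i, 15→(15−3)÷1=12=l, 15→(15−3)÷1=12=l.

skill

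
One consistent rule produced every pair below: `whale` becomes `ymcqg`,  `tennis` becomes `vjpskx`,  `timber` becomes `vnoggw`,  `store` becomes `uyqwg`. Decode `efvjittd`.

Shifts by position in whale: pos 0: w→y (+2), pos 1: h→m (+5), pos 2: a→c (+2), pos 3: l→q (+5) — repeating every 2. It's a Vigenère-style cipher with numeric key [2,5]: position i shifts by key[i mod 2].
Decoding efvjittd: e−2=c, f−5=a, v−2=t, j−5=e, i−2=g, t−5=o, t−2=r, d−5=y.

category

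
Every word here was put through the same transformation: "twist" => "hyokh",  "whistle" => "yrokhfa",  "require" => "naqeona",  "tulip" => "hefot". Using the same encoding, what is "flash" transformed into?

Each letter's alphabet position (a=0..z=25) is mapped through 23·x+12 mod 26 — an affine cipher.
For flash: f(5)→23·5+12≡23=x; l(11)→23·11+12≡5=f; a(0)→23·0+12≡12=m; s(18)→23·18+12≡10=k; h(7)→23·7+12≡17=r (all mod 26).

xfmkr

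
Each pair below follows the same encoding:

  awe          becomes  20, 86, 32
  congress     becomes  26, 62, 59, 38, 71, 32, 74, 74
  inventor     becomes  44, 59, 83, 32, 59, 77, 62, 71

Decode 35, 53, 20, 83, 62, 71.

The formula is n = 3×(alphabet index, a=1) + 17.
Reversing it on 35, 53, 20, 83, 62, 71: 35→(35−17)÷3=6=f, 53→(53−17)÷3=12=l, 20→(20−17)÷3=1=a, 83→(83−17)÷3=22=v, 62→(62−17)÷3=15=o, 71→(71−17)÷3=18=r.

flavor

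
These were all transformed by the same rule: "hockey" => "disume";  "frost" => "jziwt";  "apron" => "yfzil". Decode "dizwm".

Treating letters as 0–25, the rule is x ↦ 23x + 24 (mod 26).
Undoing it on dizwm: d(3)→17·(3−24)≡7=h; i(8)→17·(8−24)≡14=o; z(25)→17·(25−24)≡17=r; w(22)→17·(22−24)≡18=s; m(12)→17·(12−24)≡4=e (all mod 26).

horse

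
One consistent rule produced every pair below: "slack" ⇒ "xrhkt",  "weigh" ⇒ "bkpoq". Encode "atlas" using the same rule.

The shift increases by 1 at each position, starting from +5: 5, 6, 7, ….
On atlas: a+5=f, t+6=z, l+7=s, a+8=i, s+9=b.

fzsib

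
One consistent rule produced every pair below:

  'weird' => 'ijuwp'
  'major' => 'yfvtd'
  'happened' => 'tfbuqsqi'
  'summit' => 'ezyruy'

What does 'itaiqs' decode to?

Shifts by position in weird: pos 0: w→i (+12), pos 1: e→j (+5), pos 2: i→u (+12), pos 3: r→w (+5) — repeating every 2. A repeating key of period 2 is used — shifts +12, +5 over and over.
Reversing it on itaiqs: i−12=w, t−5=o, a−12=o, i−5=d, q−12=e, s−5=n.

wooden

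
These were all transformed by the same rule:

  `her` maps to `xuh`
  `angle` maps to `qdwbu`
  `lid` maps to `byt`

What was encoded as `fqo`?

This is a Caesar cipher with shift 16.
Undoing it on fqo: f−16=p, q−16=a, o−16=y.

pay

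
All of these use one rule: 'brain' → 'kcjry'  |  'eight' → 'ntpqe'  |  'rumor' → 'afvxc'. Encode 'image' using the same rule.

rxjpp

Shifts by position in brain: pos 0: b→k (+9), pos 1: r→c (+11), pos 2: a→j (+9), pos 3: i→r (+9), pos 4: n→y (+11) — repeating every 3. A repeating key of period 3 is used — shifts +9, +11, +9 over and over.
Applying it to image: i+9=r, m+11=x, a+9=j, g+9=p, e+11=p.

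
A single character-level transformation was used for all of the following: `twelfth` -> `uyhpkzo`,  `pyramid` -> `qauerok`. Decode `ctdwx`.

brass

Letter i (0-indexed) is shifted by i+1, so successive shifts are 1, 2, 3, ….
Reversing it on ctdwx: c−1=b, t−2=r, d−3=a, w−4=s, x−5=s.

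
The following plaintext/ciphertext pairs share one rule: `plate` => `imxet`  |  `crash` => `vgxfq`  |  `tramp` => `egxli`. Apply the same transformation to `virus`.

cpgdf

Treating letters as 0–25, the rule is x ↦ 25x + 23 (mod 26).
For virus: v(21)→25·21+23≡2=c; i(8)→25·8+23≡15=p; r(17)→25·17+23≡6=g; u(20)→25·20+23≡3=d; s(18)→25·18+23≡5=f (all mod 26).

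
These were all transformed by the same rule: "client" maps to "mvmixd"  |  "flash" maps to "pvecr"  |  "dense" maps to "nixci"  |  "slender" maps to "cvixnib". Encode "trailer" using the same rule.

dbemvib

The shift depends on letter class: consonant c→m is +10, but vowel i→m is +4. Two shifts are in play — +4 for a/e/i/o/u, +10 for every other letter.
For trailer: t(cons)+10=d, r(cons)+10=b, a(vowel)+4=e, i(vowel)+4=m, l(cons)+10=v, e(vowel)+4=i, r(cons)+10=b.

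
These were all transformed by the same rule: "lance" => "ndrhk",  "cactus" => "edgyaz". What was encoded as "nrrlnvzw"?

In lance: l→n is +2, a→d is +3, n→r is +4, c→h is +5 — the shift increases by 1 each position. Each letter shifts forward by (position + 2), i.e. 2, 3, 4, … — the shift grows by one for each successive letter.
Reversing it on nrrlnvzw: n−2=l, r−3=o, r−4=n, l−5=g, n−6=h, v−7=o, z−8=r, w−9=n.

longhorn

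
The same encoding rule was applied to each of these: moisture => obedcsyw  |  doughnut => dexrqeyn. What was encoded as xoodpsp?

Read the word backwards and shift each letter +10.
Undoing it on xoodpsp: shift back: x−10=n, o−10=e, o−10=e, d−10=t, p−10=f, s−10=i, p−10=f → neetfif; then reverse → fifteen.

fifteen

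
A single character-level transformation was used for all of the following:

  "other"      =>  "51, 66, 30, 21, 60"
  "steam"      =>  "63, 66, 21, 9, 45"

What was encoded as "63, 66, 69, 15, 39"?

With a=1..z=26, the number is 3·pos + 6.
Reversing it on 63, 66, 69, 15, 39: 63→(63−6)÷3=19=s, 66→(66−6)÷3=20=t, 69→(69−6)÷3=21=u, 15→(15−6)÷3=3=c, 39→(39−6)÷3=11=k.

stuck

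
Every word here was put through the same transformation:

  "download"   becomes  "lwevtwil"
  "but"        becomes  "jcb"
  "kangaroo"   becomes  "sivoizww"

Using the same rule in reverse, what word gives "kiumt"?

camel

It's a constant shift of +8 (ROT8).
Reversing it on kiumt: k−8=c, i−8=a, u−8=m, m−8=e, t−8=l.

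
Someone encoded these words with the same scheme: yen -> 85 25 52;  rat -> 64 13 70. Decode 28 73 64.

fur

With a=1..z=26, the number is 3·pos + 10.
Undoing it on 28 73 64: 28→(28−10)÷3=6=f, 73→(73−10)÷3=21=u, 64→(64−10)÷3=18=r.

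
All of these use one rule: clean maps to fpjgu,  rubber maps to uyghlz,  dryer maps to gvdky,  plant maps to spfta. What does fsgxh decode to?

cobra

In clean: c→f is +3, l→p is +4, e→j is +5, a→g is +6 — the shift increases by 1 each position. Each letter shifts forward by (position + 3), i.e. 3, 4, 5, … — the shift grows by one for each successive letter.
Decoding fsgxh: f−3=c, s−4=o, g−5=b, x−6=r, h−7=a.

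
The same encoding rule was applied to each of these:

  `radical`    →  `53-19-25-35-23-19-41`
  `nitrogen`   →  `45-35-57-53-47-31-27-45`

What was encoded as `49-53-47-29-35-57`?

profit

Each letter becomes 2×(its alphabet position, a=1..z=26) + 17.
Reversing it on 49-53-47-29-35-57: 49→(49−17)÷2=16=p, 53→(53−17)÷2=18=r, 47→(47−17)÷2=15=o, 29→(29−17)÷2=6=f, 35→(35−17)÷2=9=i, 57→(57−17)÷2=20=t.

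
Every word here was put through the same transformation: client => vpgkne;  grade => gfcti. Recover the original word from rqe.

cop

The output letters match the input read backwards, each shifted +2: client reversed is tneilc. The word is reversed, then every letter is shifted forward by 2.
Decoding rqe: shift back: r−2=p, q−2=o, e−2=c → poc; then reverse → cop.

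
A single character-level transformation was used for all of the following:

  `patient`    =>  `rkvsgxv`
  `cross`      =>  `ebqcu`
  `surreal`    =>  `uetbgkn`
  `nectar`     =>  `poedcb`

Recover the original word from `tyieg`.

rogue

Shifts by position in patient: pos 0: p→r (+2), pos 1: a→k (+10), pos 2: t→v (+2), pos 3: i→s (+10) — repeating every 2. It's a Vigenère-style cipher with numeric key [2,10]: position i shifts by key[i mod 2].
Decoding tyieg: t−2=r, y−10=o, i−2=g, e−10=u, g−2=e.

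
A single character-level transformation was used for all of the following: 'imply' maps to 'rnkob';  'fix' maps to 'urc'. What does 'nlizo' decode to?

moral

Each pair mirrors across the alphabet (i↔r, m↔n, p↔k): positions sum to 25. This is the alphabet-reversal cipher (Atbash): a becomes z, b becomes y, etc.
Undoing it on nlizo: n↔m, l↔o, i↔r, z↔a, o↔l.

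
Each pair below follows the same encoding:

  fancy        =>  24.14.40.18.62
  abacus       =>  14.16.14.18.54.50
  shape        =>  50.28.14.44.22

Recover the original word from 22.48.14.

era

f(#6)→24 and a(#1)→14: differences scale by 2, so n = 2·pos + 12. The formula is n = 2×(alphabet index, a=1) + 12.
Decoding 22.48.14: 22→(22−12)÷2=5=e, 48→(48−12)÷2=18=r, 14→(14−12)÷2=1=a.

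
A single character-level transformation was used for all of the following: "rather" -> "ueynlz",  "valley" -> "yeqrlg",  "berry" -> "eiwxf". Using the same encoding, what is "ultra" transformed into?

xpyxh

In rather: r→u is +3, a→e is +4, t→y is +5, h→n is +6 — the shift increases by 1 each position. The shift increases by 1 at each position, starting from +3: 3, 4, 5, ….
Applying it to ultra: u+3=x, l+4=p, t+5=y, r+6=x, a+7=h.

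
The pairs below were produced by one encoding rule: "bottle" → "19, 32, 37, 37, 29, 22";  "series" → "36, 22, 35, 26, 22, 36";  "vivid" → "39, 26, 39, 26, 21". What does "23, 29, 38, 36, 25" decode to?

flush

The number is (letter's place in the alphabet, a=1) + 17.
Reversing it on 23, 29, 38, 36, 25: 23→(23−17)÷1=6=f, 29→(29−17)÷1=12=l, 38→(38−17)÷1=21=u, 36→(36−17)÷1=19=s, 25→(25−17)÷1=8=h.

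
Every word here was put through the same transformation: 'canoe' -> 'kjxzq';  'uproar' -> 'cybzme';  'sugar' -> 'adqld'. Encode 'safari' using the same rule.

In canoe: c→k is +8, a→j is +9, n→x is +10, o→z is +11 — the shift increases by 1 each position. Letter i (0-indexed) is shifted by i+8, so successive shifts are 8, 9, 10, ….
On safari: s+8=a, a+9=j, f+10=p, a+11=l, r+12=d, i+13=v.

ajpldv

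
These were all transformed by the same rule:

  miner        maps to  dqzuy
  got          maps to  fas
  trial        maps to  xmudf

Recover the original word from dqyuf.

timer

The output letters match the input read backwards, each shifted +12: miner reversed is renim. Two steps: reverse the string, then apply a Caesar shift of +12.
Reversing it on dqyuf: shift back: d−12=r, q−12=e, y−12=m, u−12=i, f−12=t → remit; then reverse → timer.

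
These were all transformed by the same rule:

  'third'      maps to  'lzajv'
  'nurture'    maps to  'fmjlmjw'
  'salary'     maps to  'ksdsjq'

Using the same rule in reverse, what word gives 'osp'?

Compare letters: t→l is +18, h→z is +18, i→a is +18 — a constant shift. Each letter is shifted forward by 18 in the alphabet (a Caesar shift of +18).
Decoding osp: o−18=w, s−18=a, p−18=x.

wax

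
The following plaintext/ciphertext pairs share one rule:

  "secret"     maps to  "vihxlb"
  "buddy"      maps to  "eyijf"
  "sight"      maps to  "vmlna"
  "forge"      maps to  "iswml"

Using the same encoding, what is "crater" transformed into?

In secret: s→v is +3, e→i is +4, c→h is +5, r→x is +6 — the shift increases by 1 each position. Each letter shifts forward by (position + 3), i.e. 3, 4, 5, … — the shift grows by one for each successive letter.
Applying it to crater: c+3=f, r+4=v, a+5=f, t+6=z, e+7=l, r+8=z.

fvfzlz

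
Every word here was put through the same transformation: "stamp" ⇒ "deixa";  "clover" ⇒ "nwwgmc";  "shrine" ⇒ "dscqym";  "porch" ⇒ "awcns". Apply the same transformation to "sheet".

dsmme

Vowels shift forward by 8 and consonants shift forward by 11.
On sheet: s(cons)+11=d, h(cons)+11=s, e(vowel)+8=m, e(vowel)+8=m, t(cons)+11=e.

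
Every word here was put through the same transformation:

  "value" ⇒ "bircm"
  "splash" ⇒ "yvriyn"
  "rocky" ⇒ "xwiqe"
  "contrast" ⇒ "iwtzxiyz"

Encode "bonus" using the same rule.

hwtcy

Vowels shift forward by 8 and consonants shift forward by 6.
On bonus: b(cons)+6=h, o(vowel)+8=w, n(cons)+6=t, u(vowel)+8=c, s(cons)+6=y.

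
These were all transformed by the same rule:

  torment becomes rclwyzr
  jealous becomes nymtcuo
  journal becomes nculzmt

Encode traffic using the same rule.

rlmbbks

t(19)→r(17) and o(14)→c(2) fit y≡3x+12 (mod 26); the inverse of 3 mod 26 is 9. Each letter's alphabet position (a=0..z=25) is mapped through 3·x+12 mod 26 — an affine cipher.
On traffic: t(19)→3·19+12≡17=r; r(17)→3·17+12≡11=l; a(0)→3·0+12≡12=m; f(5)→3·5+12≡1=b; f(5)→3·5+12≡1=b; i(8)→3·8+12≡10=k; c(2)→3·2+12≡18=s (all mod 26).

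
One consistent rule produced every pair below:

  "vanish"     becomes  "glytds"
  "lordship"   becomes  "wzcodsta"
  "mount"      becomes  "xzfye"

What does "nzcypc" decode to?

corner

Compare letters: v→g is +11, a→l is +11, n→y is +11 — a constant shift. Every letter moves 11 places later in the alphabet, wrapping around z→a.
Undoing it on nzcypc: n−11=c, z−11=o, c−11=r, y−11=n, p−11=e, c−11=r.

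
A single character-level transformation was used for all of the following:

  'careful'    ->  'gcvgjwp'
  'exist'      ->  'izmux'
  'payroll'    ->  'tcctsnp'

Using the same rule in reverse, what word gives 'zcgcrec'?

vacancy

Shifts by position in careful: pos 0: c→g (+4), pos 1: a→c (+2), pos 2: r→v (+4), pos 3: e→g (+2) — repeating every 2. The shifts repeat in a cycle of length 2: positions 0,1,… shift by +4, +2, then the pattern repeats.
Decoding zcgcrec: z−4=v, c−2=a, g−4=c, c−2=a, r−4=n, e−2=c, c−4=y.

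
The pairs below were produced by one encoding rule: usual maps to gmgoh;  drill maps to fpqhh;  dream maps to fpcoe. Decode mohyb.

u(20)→g(6) and s(18)→m(12) fit y≡23x+14 (mod 26); the inverse of 23 mod 26 is 17. Treating letters as 0–25, the rule is x ↦ 23x + 14 (mod 26).
Reversing it on mohyb: m(12)→17·(12−14)≡18=s; o(14)→17·(14−14)≡0=a; h(7)→17·(7−14)≡11=l; y(24)→17·(24−14)≡14=o; b(1)→17·(1−14)≡13=n (all mod 26).

salon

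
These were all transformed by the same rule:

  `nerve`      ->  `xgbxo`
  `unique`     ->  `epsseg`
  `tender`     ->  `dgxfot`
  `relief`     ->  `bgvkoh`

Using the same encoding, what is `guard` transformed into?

Shifts by position in nerve: pos 0: n→x (+10), pos 1: e→g (+2), pos 2: r→b (+10), pos 3: v→x (+2) — repeating every 2. A repeating key of period 2 is used — shifts +10, +2 over and over.
On guard: g+10=q, u+2=w, a+10=k, r+2=t, d+10=n.

qwktn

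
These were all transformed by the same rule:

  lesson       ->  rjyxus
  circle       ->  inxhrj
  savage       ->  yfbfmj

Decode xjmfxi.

Shifts by position in lesson: pos 0: l→r (+6), pos 1: e→j (+5), pos 2: s→y (+6), pos 3: s→x (+5) — repeating every 2. A repeating key of period 2 is used — shifts +6, +5 over and over.
Decoding xjmfxi: x−6=r, j−5=e, m−6=g, f−5=a, x−6=r, i−5=d.

regard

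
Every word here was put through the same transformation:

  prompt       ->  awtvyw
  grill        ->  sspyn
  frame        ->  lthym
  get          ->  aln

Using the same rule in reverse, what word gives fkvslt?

The output letters match the input read backwards, each shifted +7: prompt reversed is tpmorp. The word is reversed, then every letter is shifted forward by 7.
Reversing it on fkvslt: shift back: f−7=y, k−7=d, v−7=o, s−7=l, l−7=e, t−7=m → ydolem; then reverse → melody.

melody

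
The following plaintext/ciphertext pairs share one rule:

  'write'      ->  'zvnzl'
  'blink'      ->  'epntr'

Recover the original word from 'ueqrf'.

rally

Each letter shifts forward by (position + 3), i.e. 3, 4, 5, … — the shift grows by one for each successive letter.
Undoing it on ueqrf: u−3=r, e−4=a, q−5=l, r−6=l, f−7=y.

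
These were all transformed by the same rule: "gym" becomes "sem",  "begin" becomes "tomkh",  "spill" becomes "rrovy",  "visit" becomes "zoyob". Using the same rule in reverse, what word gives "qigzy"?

The output letters match the input read backwards, each shifted +6: gym reversed is myg. The word is reversed, then every letter is shifted forward by 6.
Decoding qigzy: shift back: q−6=k, i−6=c, g−6=a, z−6=t, y−6=s → kcats; then reverse → stack.

stack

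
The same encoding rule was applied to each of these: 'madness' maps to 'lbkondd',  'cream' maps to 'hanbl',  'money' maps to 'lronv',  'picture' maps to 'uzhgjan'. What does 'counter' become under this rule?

hrjogna

m(12)→l(11) and a(0)→b(1) fit y≡3x+1 (mod 26); the inverse of 3 mod 26 is 9. This is an affine cipher: with a=0,…,z=25, each position x becomes (3x+1) mod 26.
On counter: c(2)→3·2+1≡7=h; o(14)→3·14+1≡17=r; u(20)→3·20+1≡9=j; n(13)→3·13+1≡14=o; t(19)→3·19+1≡6=g; e(4)→3·4+1≡13=n; r(17)→3·17+1≡0=a (all mod 26).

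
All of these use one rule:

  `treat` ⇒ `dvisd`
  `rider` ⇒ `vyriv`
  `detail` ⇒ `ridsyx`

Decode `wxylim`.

olives

Each letter's alphabet position (a=0..z=25) is mapped through 17·x+18 mod 26 — an affine cipher.
Undoing it on wxylim: w(22)→23·(22−18)≡14=o; x(23)→23·(23−18)≡11=l; y(24)→23·(24−18)≡8=i; l(11)→23·(11−18)≡21=v; i(8)→23·(8−18)≡4=e; m(12)→23·(12−18)≡18=s (all mod 26).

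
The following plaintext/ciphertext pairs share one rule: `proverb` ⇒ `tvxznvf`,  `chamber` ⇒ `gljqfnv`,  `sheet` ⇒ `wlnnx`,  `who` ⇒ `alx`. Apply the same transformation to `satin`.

wjxrr

Vowels shift forward by 9 and consonants shift forward by 4.
Applying it to satin: s(cons)+4=w, a(vowel)+9=j, t(cons)+4=x, i(vowel)+9=r, n(cons)+4=r.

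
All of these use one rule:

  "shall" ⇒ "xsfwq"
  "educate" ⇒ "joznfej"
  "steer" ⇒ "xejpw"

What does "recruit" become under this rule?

wphczty

It's a Vigenère-style cipher with numeric key [5,11]: position i shifts by key[i mod 2].
On recruit: r+5=w, e+11=p, c+5=h, r+11=c, u+5=z, i+11=t, t+5=y.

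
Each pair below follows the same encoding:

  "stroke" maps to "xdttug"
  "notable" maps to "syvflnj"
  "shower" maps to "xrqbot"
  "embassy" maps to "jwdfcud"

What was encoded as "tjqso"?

Shifts by position in stroke: pos 0: s→x (+5), pos 1: t→d (+10), pos 2: r→t (+2), pos 3: o→t (+5), pos 4: k→u (+10), pos 5: e→g (+2) — repeating every 3. A repeating key of period 3 is used — shifts +5, +10, +2 over and over.
Undoing it on tjqso: t−5=o, j−10=z, q−2=o, s−5=n, o−10=e.

ozone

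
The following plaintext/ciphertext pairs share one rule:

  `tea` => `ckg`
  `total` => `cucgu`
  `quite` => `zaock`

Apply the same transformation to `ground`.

The shift depends on letter class: consonant t→c is +9, but vowel e→k is +6. Vowels shift forward by 6 and consonants shift forward by 9.
For ground: g(cons)+9=p, r(cons)+9=a, o(vowel)+6=u, u(vowel)+6=a, n(cons)+9=w, d(cons)+9=m.

pauawm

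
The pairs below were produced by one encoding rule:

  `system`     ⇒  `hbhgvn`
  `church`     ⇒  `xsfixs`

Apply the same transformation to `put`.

Each pair mirrors across the alphabet (s↔h, y↔b, s↔h): positions sum to 25. Each letter is replaced by its mirror in the alphabet: a↔z, b↔y, c↔x, and so on (the Atbash cipher).
Applying it to put: p↔k, u↔f, t↔g.

kfg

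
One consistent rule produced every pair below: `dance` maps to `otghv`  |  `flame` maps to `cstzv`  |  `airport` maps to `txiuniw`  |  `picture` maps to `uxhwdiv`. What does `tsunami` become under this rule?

wpdgtzx

d(3)→o(14) and a(0)→t(19) fit y≡7x+19 (mod 26); the inverse of 7 mod 26 is 15. This is an affine cipher: with a=0,…,z=25, each position x becomes (7x+19) mod 26.
On tsunami: t(19)→7·19+19≡22=w; s(18)→7·18+19≡15=p; u(20)→7·20+19≡3=d; n(13)→7·13+19≡6=g; a(0)→7·0+19≡19=t; m(12)→7·12+19≡25=z; i(8)→7·8+19≡23=x (all mod 26).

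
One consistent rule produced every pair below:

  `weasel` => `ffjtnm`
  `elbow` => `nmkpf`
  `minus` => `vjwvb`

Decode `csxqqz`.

Shifts by position in weasel: pos 0: w→f (+9), pos 1: e→f (+1), pos 2: a→j (+9), pos 3: s→t (+1) — repeating every 2. The shifts repeat in a cycle of length 2: positions 0,1,… shift by +9, +1, then the pattern repeats.
Reversing it on csxqqz: c−9=t, s−1=r, x−9=o, q−1=p, q−9=h, z−1=y.

trophy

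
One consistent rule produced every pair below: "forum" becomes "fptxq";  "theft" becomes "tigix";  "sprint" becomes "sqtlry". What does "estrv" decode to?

error

Each letter shifts forward by its position index (0, 1, 2, …) — the shift grows by one for each successive letter.
Reversing it on estrv: e−0=e, s−1=r, t−2=r, r−3=o, v−4=r.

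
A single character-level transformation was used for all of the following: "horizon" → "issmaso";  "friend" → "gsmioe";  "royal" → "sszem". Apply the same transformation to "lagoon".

mehsso

The shift depends on letter class: consonant h→i is +1, but vowel o→s is +4. The rule splits by letter class: vowels +4, consonants +1.
On lagoon: l(cons)+1=m, a(vowel)+4=e, g(cons)+1=h, o(vowel)+4=s, o(vowel)+4=s, n(cons)+1=o.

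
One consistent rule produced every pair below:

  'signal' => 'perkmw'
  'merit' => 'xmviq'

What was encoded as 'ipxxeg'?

cattle

Read the word backwards and shift each letter +4.
Undoing it on ipxxeg: shift back: i−4=e, p−4=l, x−4=t, x−4=t, e−4=a, g−4=c → elttac; then reverse → cattle.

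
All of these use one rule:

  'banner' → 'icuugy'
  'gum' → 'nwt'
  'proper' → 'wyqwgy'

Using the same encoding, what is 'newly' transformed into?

ugdsf

The shift depends on letter class: consonant b→i is +7, but vowel a→c is +2. Vowels shift forward by 2 and consonants shift forward by 7.
For newly: n(cons)+7=u, e(vowel)+2=g, w(cons)+7=d, l(cons)+7=s, y(cons)+7=f.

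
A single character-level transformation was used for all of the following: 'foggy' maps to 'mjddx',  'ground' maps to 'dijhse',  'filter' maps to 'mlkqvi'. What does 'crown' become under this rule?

nijps

f(5)→m(12) and o(14)→j(9) fit y≡17x+5 (mod 26); the inverse of 17 mod 26 is 23. This is an affine cipher: with a=0,…,z=25, each position x becomes (17x+5) mod 26.
Applying it to crown: c(2)→17·2+5≡13=n; r(17)→17·17+5≡8=i; o(14)→17·14+5≡9=j; w(22)→17·22+5≡15=p; n(13)→17·13+5≡18=s (all mod 26).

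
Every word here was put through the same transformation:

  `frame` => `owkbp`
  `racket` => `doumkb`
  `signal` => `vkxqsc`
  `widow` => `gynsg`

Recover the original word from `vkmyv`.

local

The output letters match the input read backwards, each shifted +10: frame reversed is emarf. Read the word backwards and shift each letter +10.
Undoing it on vkmyv: shift back: v−10=l, k−10=a, m−10=c, y−10=o, v−10=l → lacol; then reverse → local.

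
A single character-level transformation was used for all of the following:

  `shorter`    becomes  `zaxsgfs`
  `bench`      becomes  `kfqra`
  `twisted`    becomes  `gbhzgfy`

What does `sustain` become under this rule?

znzgdhq

s(18)→z(25) and h(7)→a(0) fit y≡7x+3 (mod 26); the inverse of 7 mod 26 is 15. Treating letters as 0–25, the rule is x ↦ 7x + 3 (mod 26).
On sustain: s(18)→7·18+3≡25=z; u(20)→7·20+3≡13=n; s(18)→7·18+3≡25=z; t(19)→7·19+3≡6=g; a(0)→7·0+3≡3=d; i(8)→7·8+3≡7=h; n(13)→7·13+3≡16=q (all mod 26).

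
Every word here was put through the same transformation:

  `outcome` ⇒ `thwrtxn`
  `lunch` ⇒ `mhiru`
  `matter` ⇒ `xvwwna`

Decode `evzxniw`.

o(14)→t(19) and u(20)→h(7) fit y≡11x+21 (mod 26); the inverse of 11 mod 26 is 19. This is an affine cipher: with a=0,…,z=25, each position x becomes (11x+21) mod 26.
Decoding evzxniw: e(4)→19·(4−21)≡15=p; v(21)→19·(21−21)≡0=a; z(25)→19·(25−21)≡24=y; x(23)→19·(23−21)≡12=m; n(13)→19·(13−21)≡4=e; i(8)→19·(8−21)≡13=n; w(22)→19·(22−21)≡19=t (all mod 26).

payment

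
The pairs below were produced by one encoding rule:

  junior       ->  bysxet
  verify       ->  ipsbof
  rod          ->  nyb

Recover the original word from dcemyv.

locust

The output letters match the input read backwards, each shifted +10: junior reversed is roinuj. The word is reversed, then every letter is shifted forward by 10.
Reversing it on dcemyv: shift back: d−10=t, c−10=s, e−10=u, m−10=c, y−10=o, v−10=l → tsucol; then reverse → locust.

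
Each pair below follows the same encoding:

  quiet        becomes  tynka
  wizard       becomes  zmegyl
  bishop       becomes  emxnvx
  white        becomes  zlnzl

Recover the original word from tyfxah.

The shift increases by 1 at each position, starting from +3: 3, 4, 5, ….
Reversing it on tyfxah: t−3=q, y−4=u, f−5=a, x−6=r, a−7=t, h−8=z.

quartz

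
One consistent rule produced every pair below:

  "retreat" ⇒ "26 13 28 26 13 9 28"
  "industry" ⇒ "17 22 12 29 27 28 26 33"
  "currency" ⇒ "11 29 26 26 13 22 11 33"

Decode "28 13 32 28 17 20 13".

r is letter #18 and maps to 26: an offset of 8. Each letter is replaced by its alphabet position (a=1..z=26) + 8.
Decoding 28 13 32 28 17 20 13: 28→(28−8)÷1=20=t, 13→(13−8)÷1=5=e, 32→(32−8)÷1=24=x, 28→(28−8)÷1=20=t, 17→(17−8)÷1=9=i, 20→(20−8)÷1=12=l, 13→(13−8)÷1=5=e.

textile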